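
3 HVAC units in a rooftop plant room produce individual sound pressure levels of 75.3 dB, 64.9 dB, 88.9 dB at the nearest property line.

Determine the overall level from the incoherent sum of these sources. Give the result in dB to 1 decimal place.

Sum in the linear (power) domain: Σ 10^(Lᵢ/10) = 10^(75.3/10) + 10^(64.9/10) + 10^(88.9/10) = 8.132e+08.
L_total = 10·log₁₀(8.132e+08) = 89.1 dB.

89.1 dB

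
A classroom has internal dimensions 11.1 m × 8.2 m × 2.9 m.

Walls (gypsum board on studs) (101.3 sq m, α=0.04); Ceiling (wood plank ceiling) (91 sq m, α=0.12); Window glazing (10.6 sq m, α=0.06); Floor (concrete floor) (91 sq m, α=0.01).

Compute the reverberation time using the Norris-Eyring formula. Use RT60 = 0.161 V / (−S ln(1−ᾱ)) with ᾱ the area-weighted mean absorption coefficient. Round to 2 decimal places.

2.50 sec

Total surface area S = 101.3 + 91 + 10.6 + 91 = 293.9 sq m.
Absorption A = 101.3×0.04 + 91×0.12 + 10.6×0.06 + 91×0.01 = 16.518 sabins.
Mean coefficient ᾱ = A/S = 0.0562.
−S·ln(1−ᾱ) = −293.9 × ln(1 − 0.0562) = 16.999.
V = 11.1 × 8.2 × 2.9 = 263.958 m³.
T = 0.161·V/[−S·ln(1−ᾱ)] = 0.161·263.958/16.999 = 2.50 s.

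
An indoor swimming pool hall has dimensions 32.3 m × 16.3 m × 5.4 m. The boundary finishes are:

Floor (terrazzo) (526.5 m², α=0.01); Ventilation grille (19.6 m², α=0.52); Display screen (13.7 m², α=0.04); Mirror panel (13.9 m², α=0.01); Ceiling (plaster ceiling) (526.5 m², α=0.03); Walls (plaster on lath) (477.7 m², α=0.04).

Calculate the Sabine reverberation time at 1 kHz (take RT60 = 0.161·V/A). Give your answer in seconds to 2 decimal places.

8.97 seconds

Equivalent absorption area: A = 526.5×0.01 + 19.6×0.52 + 13.7×0.04 + 13.9×0.01 + 526.5×0.03 + 477.7×0.04 = 51.047 m².
V = 32.3·16.3·5.4 = 2843.046 m³.
T = 0.161 V/A = 0.161·2843.046/51.047 = 8.97 s.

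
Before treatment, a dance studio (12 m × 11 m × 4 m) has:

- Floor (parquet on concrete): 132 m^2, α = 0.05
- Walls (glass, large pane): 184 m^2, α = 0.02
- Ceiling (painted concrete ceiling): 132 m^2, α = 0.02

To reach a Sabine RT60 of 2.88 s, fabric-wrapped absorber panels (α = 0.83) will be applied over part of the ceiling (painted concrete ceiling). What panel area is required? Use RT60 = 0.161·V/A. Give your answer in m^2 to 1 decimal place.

Summing Sᵢαᵢ: 6.600 + 3.680 + 2.640 → A₁ = 12.920 sabins.
Required A₂ = 0.161·528/2.88 = 29.517 sabins.
Absorption to add: 29.517 − 12.920 = 16.597 sabins.
Each m^2 of panel replacing the ceiling (painted concrete ceiling) adds (0.83 − 0.02) = 0.81 sabins.
Panel area = 16.597 / 0.81 = 20.5 m^2.

20.5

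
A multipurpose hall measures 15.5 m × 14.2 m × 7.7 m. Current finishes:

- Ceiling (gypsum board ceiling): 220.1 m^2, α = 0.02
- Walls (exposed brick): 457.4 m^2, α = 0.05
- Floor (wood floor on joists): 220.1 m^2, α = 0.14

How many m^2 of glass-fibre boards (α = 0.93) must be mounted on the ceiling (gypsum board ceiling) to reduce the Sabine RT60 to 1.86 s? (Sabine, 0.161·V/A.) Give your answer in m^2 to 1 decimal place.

Summing Sᵢαᵢ: 4.402 + 22.870 + 30.814 → A₁ = 58.086 sabins.
Required A₂ = 0.161·1694.77/1.86 = 146.698 sabins.
ΔA needed = 146.698 − 58.086 = 88.612 sabins.
Net gain per m^2: Δα = 0.93 − 0.02 = 0.91.
Area = ΔA/Δα = 88.612/0.91 = 97.4 m^2.

97.4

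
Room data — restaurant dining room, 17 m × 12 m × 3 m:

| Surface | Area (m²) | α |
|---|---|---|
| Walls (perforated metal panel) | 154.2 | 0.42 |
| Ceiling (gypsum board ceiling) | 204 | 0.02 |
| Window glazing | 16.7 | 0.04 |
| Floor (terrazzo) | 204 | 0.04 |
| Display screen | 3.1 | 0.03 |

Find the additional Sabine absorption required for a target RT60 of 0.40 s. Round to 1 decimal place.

168.6 sabins

Total absorption A₁ = 154.2·0.42 + 204·0.02 + 16.7·0.04 + 204·0.04 + 3.1·0.03
  = 64.764 + 4.080 + 0.668 + 8.160 + 0.093 = 77.765 m² sabins.
V = 612 m³. Required absorption A₂ = 0.161 × 612 / 0.40 = 246.330 sabins.
ΔA = A₂ − A₁ = 246.330 − 77.765 = 168.6 sabins.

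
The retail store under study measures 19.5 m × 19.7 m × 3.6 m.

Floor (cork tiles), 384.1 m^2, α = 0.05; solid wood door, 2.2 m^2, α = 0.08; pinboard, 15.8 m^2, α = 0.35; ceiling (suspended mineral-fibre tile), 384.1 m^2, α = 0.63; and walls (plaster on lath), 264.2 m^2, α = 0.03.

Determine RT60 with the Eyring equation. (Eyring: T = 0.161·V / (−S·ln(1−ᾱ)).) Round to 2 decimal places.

0.70 s

Total surface area S = 384.1 + 2.2 + 15.8 + 384.1 + 264.2 = 1050.4 m^2.
Σ(Sᵢαᵢ) = 384.1×0.05 + 2.2×0.08 + 15.8×0.35 + 384.1×0.63 + 264.2×0.03 = 274.820.
ᾱ = 274.820 / 1050.4 = 0.2616.
−S·ln(1−ᾱ) = −1050.4 × ln(1 − 0.2616) = 318.554.
V = 19.5 × 19.7 × 3.6 = 1382.94 m³.
RT60 = 0.161 × 1382.94 / 318.554 = 0.70 s.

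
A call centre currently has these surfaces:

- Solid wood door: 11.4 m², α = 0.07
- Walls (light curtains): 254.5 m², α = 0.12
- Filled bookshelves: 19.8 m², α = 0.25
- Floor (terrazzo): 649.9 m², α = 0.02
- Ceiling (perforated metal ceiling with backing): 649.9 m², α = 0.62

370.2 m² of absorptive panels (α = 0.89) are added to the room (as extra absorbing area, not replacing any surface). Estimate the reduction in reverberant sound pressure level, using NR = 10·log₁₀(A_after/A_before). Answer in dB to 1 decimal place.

Summing Sᵢαᵢ: 0.798 + 30.540 + 4.950 + 12.998 + 402.938 → A_before = 452.224 sabins.
Added absorption = 370.2 × 0.89 = 329.478 sabins.
A_after = 452.224 + 329.478 = 781.702 sabins.
NR = 10·log₁₀(781.702/452.224) = 2.4 dB.

2.4 dB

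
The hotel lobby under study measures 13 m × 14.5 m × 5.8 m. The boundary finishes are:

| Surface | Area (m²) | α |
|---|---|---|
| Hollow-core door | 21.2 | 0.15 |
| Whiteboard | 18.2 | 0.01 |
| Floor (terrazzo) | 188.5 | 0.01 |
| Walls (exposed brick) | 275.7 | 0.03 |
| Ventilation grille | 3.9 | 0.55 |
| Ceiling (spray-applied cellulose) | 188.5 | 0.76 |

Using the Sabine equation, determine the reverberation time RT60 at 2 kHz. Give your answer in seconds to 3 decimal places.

Summing Sᵢαᵢ: 3.180 + 0.182 + 1.885 + 8.271 + 2.145 + 143.260 → A = 158.923 sabins.
Volume V = 13 × 14.5 × 5.8 = 1093.3 m³.
Sabine: RT60 = 0.161 × 1093.3 / 158.923 = 1.108 s.

1.108 seconds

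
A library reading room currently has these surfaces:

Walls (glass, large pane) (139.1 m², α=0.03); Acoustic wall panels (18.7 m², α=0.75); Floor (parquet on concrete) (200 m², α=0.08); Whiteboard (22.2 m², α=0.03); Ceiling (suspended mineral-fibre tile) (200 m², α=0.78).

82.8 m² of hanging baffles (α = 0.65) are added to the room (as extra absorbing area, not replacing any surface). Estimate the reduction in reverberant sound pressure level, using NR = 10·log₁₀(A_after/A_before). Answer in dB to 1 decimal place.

Summing Sᵢαᵢ: 4.173 + 14.025 + 16.000 + 0.666 + 156.000 → A_before = 190.864 sabins.
Added absorption = 82.8 × 0.65 = 53.820 sabins.
A_after = 190.864 + 53.820 = 244.684 sabins.
NR = 10·log₁₀(244.684/190.864) = 1.1 dB.

1.1 dB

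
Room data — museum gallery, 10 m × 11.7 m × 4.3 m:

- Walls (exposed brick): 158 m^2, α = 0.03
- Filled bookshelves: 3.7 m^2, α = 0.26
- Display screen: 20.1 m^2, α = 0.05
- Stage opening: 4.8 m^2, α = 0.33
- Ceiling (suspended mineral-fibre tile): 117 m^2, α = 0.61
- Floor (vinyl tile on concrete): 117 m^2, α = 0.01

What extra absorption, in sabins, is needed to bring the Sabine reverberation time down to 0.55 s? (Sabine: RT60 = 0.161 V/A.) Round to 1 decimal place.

A₁ = Σ Sᵢαᵢ = 158*0.03 + 3.7*0.26 + 20.1*0.05 + 4.8*0.33 + 117*0.61 + 117*0.01 = 80.831 sabins.
V = 503.1 m³. Required absorption A₂ = 0.161 × 503.1 / 0.55 = 147.271 sabins.
ΔA = A₂ − A₁ = 147.271 − 80.831 = 66.4 sabins.

66.4 sabins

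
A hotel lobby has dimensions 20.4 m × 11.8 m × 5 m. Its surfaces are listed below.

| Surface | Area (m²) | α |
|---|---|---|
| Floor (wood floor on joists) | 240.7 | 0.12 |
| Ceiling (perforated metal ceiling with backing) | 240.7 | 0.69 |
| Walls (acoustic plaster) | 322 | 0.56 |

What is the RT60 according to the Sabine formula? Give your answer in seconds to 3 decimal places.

Summing Sᵢαᵢ: 28.884 + 166.083 + 180.320 → A = 375.287 sabins.
V = 20.4·11.8·5 = 1203.6 m³.
RT60 = 0.161 · V / A = 0.161 × 1203.6 / 375.287 = 0.516 s.

0.516 s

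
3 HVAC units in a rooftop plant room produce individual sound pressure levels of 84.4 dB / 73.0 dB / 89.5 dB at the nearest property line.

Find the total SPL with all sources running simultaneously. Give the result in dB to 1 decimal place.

90.7 dB

Converting to relative power and adding: 10^(84.4/10) + 10^(73.0/10) + 10^(89.5/10) = 1.187e+09.
L_total = 10·log₁₀(1.187e+09) = 90.7 dB.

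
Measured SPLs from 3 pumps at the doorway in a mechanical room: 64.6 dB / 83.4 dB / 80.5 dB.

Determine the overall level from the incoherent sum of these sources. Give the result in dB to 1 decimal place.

Sum in the linear (power) domain: Σ 10^(Lᵢ/10) = 10^(64.6/10) + 10^(83.4/10) + 10^(80.5/10) = 3.339e+08.
L_total = 10·log₁₀(3.339e+08) = 85.2 dB.

85.2 dB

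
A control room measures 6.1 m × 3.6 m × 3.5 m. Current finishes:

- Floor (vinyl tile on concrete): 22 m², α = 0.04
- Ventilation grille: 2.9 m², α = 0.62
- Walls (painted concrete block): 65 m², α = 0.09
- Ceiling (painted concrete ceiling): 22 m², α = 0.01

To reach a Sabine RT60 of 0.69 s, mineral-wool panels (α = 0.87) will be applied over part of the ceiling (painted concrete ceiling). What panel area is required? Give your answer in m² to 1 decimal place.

A₁ = Σ Sᵢαᵢ = 22·0.04 + 2.9·0.62 + 65·0.09 + 22·0.01 = 8.748 sabins.
Required A₂ = 0.161·76.86/0.69 = 17.934 sabins.
Absorption to add: 17.934 − 8.748 = 9.186 sabins.
Net gain per m²: Δα = 0.87 − 0.01 = 0.86.
Area = ΔA/Δα = 9.186/0.86 = 10.7 m².

10.7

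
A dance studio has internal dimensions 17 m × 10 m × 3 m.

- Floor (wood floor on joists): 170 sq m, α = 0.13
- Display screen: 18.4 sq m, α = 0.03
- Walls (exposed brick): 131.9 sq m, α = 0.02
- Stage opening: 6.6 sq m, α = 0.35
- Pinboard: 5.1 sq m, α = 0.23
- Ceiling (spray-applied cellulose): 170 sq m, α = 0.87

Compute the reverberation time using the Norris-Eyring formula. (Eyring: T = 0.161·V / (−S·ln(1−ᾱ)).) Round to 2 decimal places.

Total surface area S = 170 + 18.4 + 131.9 + 6.6 + 5.1 + 170 = 502.0 sq m.
Σ(Sᵢαᵢ) = 170×0.13 + 18.4×0.03 + 131.9×0.02 + 6.6×0.35 + 5.1×0.23 + 170×0.87 = 176.673.
ᾱ = 176.673 / 502.0 = 0.3519.
Eyring denominator: −S ln(1−ᾱ) = 217.723.
V = 17 × 10 × 3 = 510 m³.
RT60 = 0.161 × 510 / 217.723 = 0.38 s.

0.38 sec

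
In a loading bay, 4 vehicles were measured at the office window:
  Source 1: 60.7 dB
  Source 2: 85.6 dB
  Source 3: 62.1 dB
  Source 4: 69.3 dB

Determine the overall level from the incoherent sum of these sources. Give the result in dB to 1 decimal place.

85.7 dB

Sum in the linear (power) domain: Σ 10^(Lᵢ/10) = 10^(60.7/10) + 10^(85.6/10) + 10^(62.1/10) + 10^(69.3/10) = 3.744e+08.
Back to dB: 10·log₁₀ Σ = 85.7 dB.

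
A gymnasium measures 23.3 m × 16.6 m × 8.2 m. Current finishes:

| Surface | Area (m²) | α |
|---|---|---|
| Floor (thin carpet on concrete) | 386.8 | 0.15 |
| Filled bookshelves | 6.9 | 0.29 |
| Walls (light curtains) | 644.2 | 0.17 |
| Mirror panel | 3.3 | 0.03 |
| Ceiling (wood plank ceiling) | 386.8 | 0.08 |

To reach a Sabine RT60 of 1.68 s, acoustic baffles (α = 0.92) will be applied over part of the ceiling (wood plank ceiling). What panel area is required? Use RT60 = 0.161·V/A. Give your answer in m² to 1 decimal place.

123.1

A₁ = Σ Sᵢαᵢ = 386.8·0.15 + 6.9·0.29 + 644.2·0.17 + 3.3·0.03 + 386.8·0.08 = 200.578 sabins.
Required A₂ = 0.161·3171.596/1.68 = 303.945 sabins.
ΔA needed = 303.945 − 200.578 = 103.367 sabins.
Each m² of panel replacing the ceiling (wood plank ceiling) adds (0.92 − 0.08) = 0.84 sabins.
Panel area = 103.367 / 0.84 = 123.1 m².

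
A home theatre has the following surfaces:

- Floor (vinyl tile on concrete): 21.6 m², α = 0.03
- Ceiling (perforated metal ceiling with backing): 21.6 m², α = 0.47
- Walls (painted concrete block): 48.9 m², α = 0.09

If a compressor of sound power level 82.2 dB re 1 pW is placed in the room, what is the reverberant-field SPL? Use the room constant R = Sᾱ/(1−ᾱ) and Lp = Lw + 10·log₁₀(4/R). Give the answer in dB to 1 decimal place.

A = 15.201 sabins; S = 92.1 m².
ᾱ = 15.201/92.1 = 0.1650; R = Sᾱ/(1−ᾱ) = 15.201/(1−0.1650) = 18.205 m².
Lp = Lw + 10 log₁₀(4/R) = 82.2 -6.58 = 75.6 dB.

75.6 dB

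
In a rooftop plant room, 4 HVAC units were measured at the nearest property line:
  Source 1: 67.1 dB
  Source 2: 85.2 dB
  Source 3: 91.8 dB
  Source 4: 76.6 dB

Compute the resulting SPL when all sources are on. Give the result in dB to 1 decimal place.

92.8 dB

Sum in the linear (power) domain: Σ 10^(Lᵢ/10) = 10^(67.1/10) + 10^(85.2/10) + 10^(91.8/10) + 10^(76.6/10) = 1.896e+09.
Combined level = 10 log₁₀(1.896e+09) = 92.8 dB.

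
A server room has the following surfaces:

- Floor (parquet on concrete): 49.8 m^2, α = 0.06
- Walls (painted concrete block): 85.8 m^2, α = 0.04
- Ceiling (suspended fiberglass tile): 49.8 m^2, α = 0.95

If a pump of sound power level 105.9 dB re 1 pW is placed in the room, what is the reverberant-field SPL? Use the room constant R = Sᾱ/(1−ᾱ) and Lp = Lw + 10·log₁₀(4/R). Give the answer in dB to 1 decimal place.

93.1 dB

A = 53.730 sabins; S = 185.4 m^2.
ᾱ = 53.730/185.4 = 0.2898; R = Sᾱ/(1−ᾱ) = 53.730/(1−0.2898) = 75.655 m^2.
Lp = 105.9 + 10·log₁₀(4/75.655) = 105.9 + (-12.77) = 93.1 dB.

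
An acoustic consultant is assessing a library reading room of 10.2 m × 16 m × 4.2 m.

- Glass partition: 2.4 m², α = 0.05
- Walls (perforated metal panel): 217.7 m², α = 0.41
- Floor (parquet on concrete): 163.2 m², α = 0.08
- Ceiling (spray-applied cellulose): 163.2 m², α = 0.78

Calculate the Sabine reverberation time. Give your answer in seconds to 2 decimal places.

Total absorption A = 2.4×0.05 + 217.7×0.41 + 163.2×0.08 + 163.2×0.78
  = 0.120 + 89.257 + 13.056 + 127.296 = 229.729 m² sabins.
Room volume: 685.44 m³.
RT60 = 0.161 · V / A = 0.161 × 685.44 / 229.729 = 0.48 s.

0.48 seconds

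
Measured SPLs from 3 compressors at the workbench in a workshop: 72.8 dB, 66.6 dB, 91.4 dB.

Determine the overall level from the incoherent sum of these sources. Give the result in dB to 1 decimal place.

Sum in the linear (power) domain: Σ 10^(Lᵢ/10) = 10^(72.8/10) + 10^(66.6/10) + 10^(91.4/10) = 1.404e+09.
Back to dB: 10·log₁₀ Σ = 91.5 dB.

91.5 dB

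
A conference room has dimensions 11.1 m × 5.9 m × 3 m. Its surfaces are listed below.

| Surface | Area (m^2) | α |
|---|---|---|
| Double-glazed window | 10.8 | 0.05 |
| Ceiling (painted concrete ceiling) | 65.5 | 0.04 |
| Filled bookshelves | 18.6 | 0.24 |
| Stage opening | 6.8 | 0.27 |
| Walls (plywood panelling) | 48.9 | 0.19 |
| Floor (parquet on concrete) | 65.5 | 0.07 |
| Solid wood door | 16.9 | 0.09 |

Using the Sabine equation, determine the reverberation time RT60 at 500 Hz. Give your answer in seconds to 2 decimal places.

1.27 s

Summing Sᵢαᵢ: 0.540 + 2.620 + 4.464 + 1.836 + 9.291 + 4.585 + 1.521 → A = 24.857 sabins.
Volume V = 11.1 × 5.9 × 3 = 196.47 m³.
T = 0.161 V/A = 0.161·196.47/24.857 = 1.27 s.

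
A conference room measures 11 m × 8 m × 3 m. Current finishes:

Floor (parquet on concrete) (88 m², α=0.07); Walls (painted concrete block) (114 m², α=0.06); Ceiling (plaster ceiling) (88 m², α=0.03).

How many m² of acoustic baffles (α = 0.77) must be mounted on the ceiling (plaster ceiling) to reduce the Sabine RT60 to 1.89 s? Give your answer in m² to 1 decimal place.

Total absorption A₁ = 88·0.07 + 114·0.06 + 88·0.03
  = 6.160 + 6.840 + 2.640 = 15.640 m² sabins.
V = 264 m³. Target absorption A₂ = 0.161 × 264 / 1.89 = 22.489 sabins.
ΔA needed = 22.489 − 15.640 = 6.849 sabins.
Net gain per m²: Δα = 0.77 − 0.03 = 0.74.
Panel area = 6.849 / 0.74 = 9.3 m².

9.3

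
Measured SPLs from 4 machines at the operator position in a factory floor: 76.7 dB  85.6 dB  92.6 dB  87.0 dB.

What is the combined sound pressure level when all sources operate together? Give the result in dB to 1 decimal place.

Converting to relative power and adding: 10^(76.7/10) + 10^(85.6/10) + 10^(92.6/10) + 10^(87.0/10) = 2.731e+09.
Combined level = 10 log₁₀(2.731e+09) = 94.4 dB.

94.4 dB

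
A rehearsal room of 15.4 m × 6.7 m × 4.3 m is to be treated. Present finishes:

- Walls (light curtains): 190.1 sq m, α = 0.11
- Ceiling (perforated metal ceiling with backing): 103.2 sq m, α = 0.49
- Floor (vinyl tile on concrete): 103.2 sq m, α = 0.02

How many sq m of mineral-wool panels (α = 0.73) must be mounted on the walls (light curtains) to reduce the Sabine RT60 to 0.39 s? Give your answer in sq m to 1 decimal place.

Total absorption A₁ = 190.1×0.11 + 103.2×0.49 + 103.2×0.02
  = 20.911 + 50.568 + 2.064 = 73.543 sq m sabins.
V = 443.674 m³. Target absorption A₂ = 0.161 × 443.674 / 0.39 = 183.158 sabins.
ΔA needed = 183.158 − 73.543 = 109.615 sabins.
Net gain per sq m: Δα = 0.73 − 0.11 = 0.62.
Area = ΔA/Δα = 109.615/0.62 = 176.8 sq m.

176.8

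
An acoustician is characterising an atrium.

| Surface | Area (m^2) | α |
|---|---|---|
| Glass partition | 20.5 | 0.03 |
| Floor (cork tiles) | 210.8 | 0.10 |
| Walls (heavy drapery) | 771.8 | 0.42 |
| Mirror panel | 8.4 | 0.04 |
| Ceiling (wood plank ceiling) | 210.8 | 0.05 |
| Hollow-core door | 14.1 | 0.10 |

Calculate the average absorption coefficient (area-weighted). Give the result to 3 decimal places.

Total surface area S = 1236.4 m^2.
Σ(Sᵢαᵢ) = 20.5×0.03 + 210.8×0.10 + 771.8×0.42 + 8.4×0.04 + 210.8×0.05 + 14.1×0.10 = 358.137.
ᾱ = 358.137 / 1236.4 = 0.290.

0.290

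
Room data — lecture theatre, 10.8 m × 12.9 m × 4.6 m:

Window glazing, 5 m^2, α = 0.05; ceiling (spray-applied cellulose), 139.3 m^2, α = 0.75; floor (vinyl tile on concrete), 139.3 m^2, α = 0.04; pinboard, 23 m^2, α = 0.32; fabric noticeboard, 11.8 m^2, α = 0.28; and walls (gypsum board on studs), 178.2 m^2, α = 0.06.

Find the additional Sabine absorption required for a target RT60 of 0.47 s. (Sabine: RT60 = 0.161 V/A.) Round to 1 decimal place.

Summing Sᵢαᵢ: 0.250 + 104.475 + 5.572 + 7.360 + 3.304 + 10.692 → A₁ = 131.653 sabins.
For T = 0.47 s, need A₂ = 0.161·V/T = 0.161·640.872/0.47 = 219.533 sabins.
ΔA = A₂ − A₁ = 219.533 − 131.653 = 87.9 sabins.

87.9 sabins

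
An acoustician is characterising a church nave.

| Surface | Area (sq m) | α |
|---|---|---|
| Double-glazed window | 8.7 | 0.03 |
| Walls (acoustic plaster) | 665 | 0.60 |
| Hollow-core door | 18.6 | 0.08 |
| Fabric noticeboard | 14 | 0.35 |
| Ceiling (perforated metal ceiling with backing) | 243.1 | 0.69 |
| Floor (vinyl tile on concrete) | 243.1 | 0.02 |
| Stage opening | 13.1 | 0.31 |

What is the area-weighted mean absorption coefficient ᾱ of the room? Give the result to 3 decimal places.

0.483

S = Σ Sᵢ = 8.7 + 665 + 18.6 + 14 + 243.1 + 243.1 + 13.1 = 1205.6 sq m.
Σ(Sᵢαᵢ) = 8.7·0.03 + 665·0.60 + 18.6·0.08 + 14·0.35 + 243.1·0.69 + 243.1·0.02 + 13.1·0.31 = 582.311.
ᾱ = A/S = 0.483.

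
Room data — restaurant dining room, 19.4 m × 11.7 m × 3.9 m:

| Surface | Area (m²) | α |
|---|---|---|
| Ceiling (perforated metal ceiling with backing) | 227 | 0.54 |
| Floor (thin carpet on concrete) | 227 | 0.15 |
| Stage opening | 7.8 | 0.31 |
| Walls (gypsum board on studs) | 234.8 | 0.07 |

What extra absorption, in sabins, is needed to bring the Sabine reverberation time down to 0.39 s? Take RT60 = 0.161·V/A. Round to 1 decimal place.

A₁ = Σ Sᵢαᵢ = 227*0.54 + 227*0.15 + 7.8*0.31 + 234.8*0.07 = 175.484 sabins.
V = 885.222 m³. Required absorption A₂ = 0.161 × 885.222 / 0.39 = 365.438 sabins.
Shortfall: 365.438 − 175.484 = 190.0 sabins.

190.0 sabins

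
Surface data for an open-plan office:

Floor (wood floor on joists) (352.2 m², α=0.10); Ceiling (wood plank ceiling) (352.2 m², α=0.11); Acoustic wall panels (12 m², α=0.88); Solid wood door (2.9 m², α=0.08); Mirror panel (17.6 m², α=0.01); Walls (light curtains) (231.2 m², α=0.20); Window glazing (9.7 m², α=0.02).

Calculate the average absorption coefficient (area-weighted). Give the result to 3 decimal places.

0.134

S = Σ Sᵢ = 352.2 + 352.2 + 12 + 2.9 + 17.6 + 231.2 + 9.7 = 977.8 m².
Σ(Sᵢαᵢ) = 352.2*0.10 + 352.2*0.11 + 12*0.88 + 2.9*0.08 + 17.6*0.01 + 231.2*0.20 + 9.7*0.02 = 131.364.
ᾱ = 131.364 / 977.8 = 0.134.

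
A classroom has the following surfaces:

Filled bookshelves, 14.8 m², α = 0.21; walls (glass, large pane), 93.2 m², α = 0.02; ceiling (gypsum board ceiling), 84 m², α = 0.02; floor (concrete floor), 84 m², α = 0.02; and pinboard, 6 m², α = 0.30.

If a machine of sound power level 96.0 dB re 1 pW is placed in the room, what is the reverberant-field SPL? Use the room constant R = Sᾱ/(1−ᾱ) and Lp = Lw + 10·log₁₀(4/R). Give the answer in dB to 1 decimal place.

A = 10.132 sabins; S = 282.0 m².
ᾱ = 0.0359, so room constant R = A/(1−ᾱ) = 10.509 m².
Lp = Lw + 10 log₁₀(4/R) = 96.0 -4.20 = 91.8 dB.

91.8 dB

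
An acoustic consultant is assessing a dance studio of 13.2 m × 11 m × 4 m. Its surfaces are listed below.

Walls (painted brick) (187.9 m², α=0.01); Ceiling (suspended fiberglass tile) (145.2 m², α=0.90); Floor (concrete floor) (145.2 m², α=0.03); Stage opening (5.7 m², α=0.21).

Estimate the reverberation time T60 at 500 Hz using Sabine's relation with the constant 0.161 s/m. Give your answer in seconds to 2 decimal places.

Equivalent absorption area: A = 187.9*0.01 + 145.2*0.90 + 145.2*0.03 + 5.7*0.21 = 138.112 m².
Room volume: 580.8 m³.
Sabine: RT60 = 0.161 × 580.8 / 138.112 = 0.68 s.

0.68 s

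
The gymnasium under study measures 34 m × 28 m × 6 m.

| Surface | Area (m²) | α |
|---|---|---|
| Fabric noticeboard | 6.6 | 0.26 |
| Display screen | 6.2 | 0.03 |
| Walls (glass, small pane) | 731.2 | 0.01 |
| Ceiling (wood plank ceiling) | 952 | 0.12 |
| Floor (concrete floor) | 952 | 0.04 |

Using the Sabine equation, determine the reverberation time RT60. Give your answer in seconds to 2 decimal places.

Equivalent absorption area: A = 6.6·0.26 + 6.2·0.03 + 731.2·0.01 + 952·0.12 + 952·0.04 = 161.534 m².
V = 34·28·6 = 5712 m³.
RT60 = 0.161 · V / A = 0.161 × 5712 / 161.534 = 5.69 s.

5.69 seconds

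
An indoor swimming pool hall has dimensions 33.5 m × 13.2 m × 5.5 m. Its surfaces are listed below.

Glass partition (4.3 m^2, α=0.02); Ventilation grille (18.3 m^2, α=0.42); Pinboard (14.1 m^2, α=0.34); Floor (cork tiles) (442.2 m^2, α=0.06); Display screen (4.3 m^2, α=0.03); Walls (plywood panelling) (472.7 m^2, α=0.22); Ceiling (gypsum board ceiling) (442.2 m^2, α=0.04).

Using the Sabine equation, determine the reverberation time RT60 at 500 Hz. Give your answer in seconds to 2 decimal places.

Total absorption A = 4.3*0.02 + 18.3*0.42 + 14.1*0.34 + 442.2*0.06 + 4.3*0.03 + 472.7*0.22 + 442.2*0.04
  = 0.086 + 7.686 + 4.794 + 26.532 + 0.129 + 103.994 + 17.688 = 160.909 m^2 sabins.
Room volume: 2432.1 m³.
Sabine: RT60 = 0.161 × 2432.1 / 160.909 = 2.43 s.

2.43 sec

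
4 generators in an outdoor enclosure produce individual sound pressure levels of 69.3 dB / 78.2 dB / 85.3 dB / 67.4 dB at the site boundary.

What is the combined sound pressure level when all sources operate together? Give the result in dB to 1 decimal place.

86.2 dB

Converting to relative power and adding: 10^(69.3/10) + 10^(78.2/10) + 10^(85.3/10) + 10^(67.4/10) = 4.189e+08.
Back to dB: 10·log₁₀ Σ = 86.2 dB.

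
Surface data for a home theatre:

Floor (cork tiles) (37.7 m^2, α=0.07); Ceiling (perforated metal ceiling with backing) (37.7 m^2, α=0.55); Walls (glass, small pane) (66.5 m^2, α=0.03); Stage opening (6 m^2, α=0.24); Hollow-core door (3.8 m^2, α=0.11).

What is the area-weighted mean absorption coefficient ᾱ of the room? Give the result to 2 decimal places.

S = Σ Sᵢ = 37.7 + 37.7 + 66.5 + 6 + 3.8 = 151.7 m^2.
Σ(Sᵢαᵢ) = 37.7×0.07 + 37.7×0.55 + 66.5×0.03 + 6×0.24 + 3.8×0.11 = 27.227.
ᾱ = A/S = 0.18.

0.18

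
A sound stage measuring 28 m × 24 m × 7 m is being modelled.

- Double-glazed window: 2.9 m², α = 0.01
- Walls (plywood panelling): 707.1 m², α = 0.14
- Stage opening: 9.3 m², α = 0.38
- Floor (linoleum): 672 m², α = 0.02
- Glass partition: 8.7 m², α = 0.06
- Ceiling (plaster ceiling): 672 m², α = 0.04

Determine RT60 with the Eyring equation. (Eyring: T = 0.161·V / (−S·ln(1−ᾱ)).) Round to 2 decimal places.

S = Σ Sᵢ = 2072.0 m².
Absorption A = 2.9×0.01 + 707.1×0.14 + 9.3×0.38 + 672×0.02 + 8.7×0.06 + 672×0.04 = 143.399 sabins.
ᾱ = 143.399 / 2072.0 = 0.0692.
Eyring denominator: −S ln(1−ᾱ) = 148.585.
V = 28 × 24 × 7 = 4704 m³.
RT60 = 0.161 × 4704 / 148.585 = 5.10 s.

5.10 s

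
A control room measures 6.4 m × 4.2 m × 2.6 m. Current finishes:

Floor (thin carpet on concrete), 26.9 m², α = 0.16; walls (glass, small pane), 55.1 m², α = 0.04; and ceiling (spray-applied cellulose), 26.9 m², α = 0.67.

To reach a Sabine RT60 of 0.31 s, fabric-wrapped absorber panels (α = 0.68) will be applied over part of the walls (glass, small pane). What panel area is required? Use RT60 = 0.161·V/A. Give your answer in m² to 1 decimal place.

A₁ = Σ Sᵢαᵢ = 26.9×0.16 + 55.1×0.04 + 26.9×0.67 = 24.531 sabins.
V = 69.888 m³. Target absorption A₂ = 0.161 × 69.888 / 0.31 = 36.297 sabins.
ΔA needed = 36.297 − 24.531 = 11.766 sabins.
Each m² of panel replacing the walls (glass, small pane) adds (0.68 − 0.04) = 0.64 sabins.
Panel area = 11.766 / 0.64 = 18.4 m².

18.4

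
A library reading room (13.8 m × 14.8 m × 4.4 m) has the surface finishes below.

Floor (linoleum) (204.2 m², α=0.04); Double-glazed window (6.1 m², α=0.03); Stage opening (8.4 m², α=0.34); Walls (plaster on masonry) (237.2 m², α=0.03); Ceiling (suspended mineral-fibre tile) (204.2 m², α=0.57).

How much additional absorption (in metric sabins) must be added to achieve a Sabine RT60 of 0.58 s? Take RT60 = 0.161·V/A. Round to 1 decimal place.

114.7 sabins

Total absorption A₁ = 204.2·0.04 + 6.1·0.03 + 8.4·0.34 + 237.2·0.03 + 204.2·0.57
  = 8.168 + 0.183 + 2.856 + 7.116 + 116.394 = 134.717 m² sabins.
V = 898.656 m³. Required absorption A₂ = 0.161 × 898.656 / 0.58 = 249.455 sabins.
ΔA = A₂ − A₁ = 249.455 − 134.717 = 114.7 sabins.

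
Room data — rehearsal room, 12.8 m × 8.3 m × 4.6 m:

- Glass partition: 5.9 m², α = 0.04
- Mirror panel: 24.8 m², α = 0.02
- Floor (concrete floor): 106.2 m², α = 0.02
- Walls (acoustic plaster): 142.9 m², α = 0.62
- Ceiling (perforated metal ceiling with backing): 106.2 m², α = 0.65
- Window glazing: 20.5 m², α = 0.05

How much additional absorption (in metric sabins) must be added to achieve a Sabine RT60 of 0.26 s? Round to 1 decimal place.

Equivalent absorption area: A₁ = 5.9*0.04 + 24.8*0.02 + 106.2*0.02 + 142.9*0.62 + 106.2*0.65 + 20.5*0.05 = 161.509 m².
Target A₂ = 0.161·488.704/0.26 = 302.621 sabins (V = 488.704 m³).
Additional absorption ΔA = 302.621 − 161.509 = 141.1 sabins.

141.1 sabins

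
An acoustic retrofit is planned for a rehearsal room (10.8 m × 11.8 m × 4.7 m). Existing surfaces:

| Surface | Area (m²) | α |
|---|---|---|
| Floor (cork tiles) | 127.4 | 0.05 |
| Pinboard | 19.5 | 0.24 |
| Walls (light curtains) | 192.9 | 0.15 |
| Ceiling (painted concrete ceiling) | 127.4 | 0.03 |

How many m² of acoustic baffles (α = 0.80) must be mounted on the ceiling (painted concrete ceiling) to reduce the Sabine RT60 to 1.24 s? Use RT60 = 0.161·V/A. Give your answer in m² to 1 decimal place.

Equivalent absorption area: A₁ = 127.4×0.05 + 19.5×0.24 + 192.9×0.15 + 127.4×0.03 = 43.807 m².
Required A₂ = 0.161·598.968/1.24 = 77.769 sabins.
ΔA needed = 77.769 − 43.807 = 33.962 sabins.
Net gain per m²: Δα = 0.80 − 0.03 = 0.77.
Area = ΔA/Δα = 33.962/0.77 = 44.1 m².

44.1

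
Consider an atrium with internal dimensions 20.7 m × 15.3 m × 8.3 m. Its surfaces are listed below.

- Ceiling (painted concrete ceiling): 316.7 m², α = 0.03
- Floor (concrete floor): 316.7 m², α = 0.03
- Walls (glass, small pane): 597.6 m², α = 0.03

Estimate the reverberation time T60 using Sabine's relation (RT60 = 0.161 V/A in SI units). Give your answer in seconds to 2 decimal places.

11.46 s

A = Σ Sᵢαᵢ = 316.7*0.03 + 316.7*0.03 + 597.6*0.03 = 36.930 sabins.
V = 20.7·15.3·8.3 = 2628.693 m³.
T = 0.161 V/A = 0.161·2628.693/36.930 = 11.46 s.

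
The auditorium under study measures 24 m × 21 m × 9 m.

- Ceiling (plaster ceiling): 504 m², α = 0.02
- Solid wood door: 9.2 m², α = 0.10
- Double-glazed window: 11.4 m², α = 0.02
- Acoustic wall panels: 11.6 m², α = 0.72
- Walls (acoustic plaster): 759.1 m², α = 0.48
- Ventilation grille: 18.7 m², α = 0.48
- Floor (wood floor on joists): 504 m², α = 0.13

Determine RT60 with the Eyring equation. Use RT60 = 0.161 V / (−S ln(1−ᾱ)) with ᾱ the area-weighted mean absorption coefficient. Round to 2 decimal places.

Total surface area S = 504 + 9.2 + 11.4 + 11.6 + 759.1 + 18.7 + 504 = 1818.0 m².
Absorption A = 504·0.02 + 9.2·0.10 + 11.4·0.02 + 11.6·0.72 + 759.1·0.48 + 18.7·0.48 + 504·0.13 = 458.444 sabins.
ᾱ = 458.444 / 1818.0 = 0.2522.
Eyring denominator: −S ln(1−ᾱ) = 528.347.
V = 24 × 21 × 9 = 4536 m³.
T = 0.161·V/[−S·ln(1−ᾱ)] = 0.161·4536/528.347 = 1.38 s.

1.38 sec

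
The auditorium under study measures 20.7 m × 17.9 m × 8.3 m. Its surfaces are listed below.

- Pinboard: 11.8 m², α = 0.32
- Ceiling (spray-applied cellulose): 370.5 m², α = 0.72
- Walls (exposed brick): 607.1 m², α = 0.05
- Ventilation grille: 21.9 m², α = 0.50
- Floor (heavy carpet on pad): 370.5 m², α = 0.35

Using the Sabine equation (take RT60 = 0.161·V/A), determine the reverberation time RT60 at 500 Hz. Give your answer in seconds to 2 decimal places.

1.12 s

A = Σ Sᵢαᵢ = 11.8×0.32 + 370.5×0.72 + 607.1×0.05 + 21.9×0.50 + 370.5×0.35 = 441.516 sabins.
Volume V = 20.7 × 17.9 × 8.3 = 3075.399 m³.
RT60 = 0.161 · V / A = 0.161 × 3075.399 / 441.516 = 1.12 s.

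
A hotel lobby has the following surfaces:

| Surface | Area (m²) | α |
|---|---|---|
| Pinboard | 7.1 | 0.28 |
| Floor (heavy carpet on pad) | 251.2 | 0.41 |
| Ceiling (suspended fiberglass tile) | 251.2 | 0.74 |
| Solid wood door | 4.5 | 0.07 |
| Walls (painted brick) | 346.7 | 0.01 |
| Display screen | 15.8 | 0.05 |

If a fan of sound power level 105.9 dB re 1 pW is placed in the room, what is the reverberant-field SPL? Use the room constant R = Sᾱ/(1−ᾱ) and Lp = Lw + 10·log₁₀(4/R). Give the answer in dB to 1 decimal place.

A = 295.440 sabins; S = 876.5 m².
ᾱ = 295.440/876.5 = 0.3371; R = Sᾱ/(1−ᾱ) = 295.440/(1−0.3371) = 445.678 m².
Lp = 105.9 + 10·log₁₀(4/445.678) = 105.9 + (-20.47) = 85.4 dB.

85.4 dB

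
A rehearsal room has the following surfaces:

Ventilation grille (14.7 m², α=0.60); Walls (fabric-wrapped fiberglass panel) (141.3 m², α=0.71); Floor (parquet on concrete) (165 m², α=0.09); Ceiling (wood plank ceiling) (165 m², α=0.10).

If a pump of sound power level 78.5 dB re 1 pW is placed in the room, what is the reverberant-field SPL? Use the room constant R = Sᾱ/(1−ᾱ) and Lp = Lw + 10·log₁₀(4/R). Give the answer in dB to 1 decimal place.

61.6 dB

Σ(Sᵢαᵢ) = 14.7×0.60 + 141.3×0.71 + 165×0.09 + 165×0.10 = 140.493; total area S = 486.0 m².
ᾱ = 0.2891, so room constant R = A/(1−ᾱ) = 197.627 m².
Lp = 78.5 + 10·log₁₀(4/197.627) = 78.5 + (-16.94) = 61.6 dB.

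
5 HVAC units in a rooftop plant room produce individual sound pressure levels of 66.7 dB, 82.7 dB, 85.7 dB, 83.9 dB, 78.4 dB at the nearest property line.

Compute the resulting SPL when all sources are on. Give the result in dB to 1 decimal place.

89.4 dB

Sum in the linear (power) domain: Σ 10^(Lᵢ/10) = 10^(66.7/10) + 10^(82.7/10) + 10^(85.7/10) + 10^(83.9/10) + 10^(78.4/10) = 8.771e+08.
Back to dB: 10·log₁₀ Σ = 89.4 dB.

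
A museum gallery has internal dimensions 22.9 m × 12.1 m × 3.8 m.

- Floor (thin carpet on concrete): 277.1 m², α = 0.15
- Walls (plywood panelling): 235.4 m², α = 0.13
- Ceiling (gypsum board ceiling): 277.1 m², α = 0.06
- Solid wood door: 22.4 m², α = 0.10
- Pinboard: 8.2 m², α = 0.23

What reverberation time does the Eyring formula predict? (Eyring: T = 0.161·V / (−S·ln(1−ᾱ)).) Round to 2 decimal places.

Total surface area S = 277.1 + 235.4 + 277.1 + 22.4 + 8.2 = 820.2 m².
Absorption A = 277.1·0.15 + 235.4·0.13 + 277.1·0.06 + 22.4·0.10 + 8.2·0.23 = 92.919 sabins.
ᾱ = 92.919 / 820.2 = 0.1133.
Eyring denominator: −S ln(1−ᾱ) = 98.628.
V = 22.9 × 12.1 × 3.8 = 1052.942 m³.
T = 0.161·V/[−S·ln(1−ᾱ)] = 0.161·1052.942/98.628 = 1.72 s.

1.72 s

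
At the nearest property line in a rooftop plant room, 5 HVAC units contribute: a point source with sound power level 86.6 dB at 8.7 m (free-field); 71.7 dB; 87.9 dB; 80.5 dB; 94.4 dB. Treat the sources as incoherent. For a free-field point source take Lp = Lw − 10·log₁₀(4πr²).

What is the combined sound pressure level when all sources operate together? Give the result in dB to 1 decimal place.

95.4 dB

Source at 8.7 m: Lp = 86.6 − 10·log₁₀(4π·8.7²) = 86.6 − 10·log₁₀(951.149) = 56.8 dB.
Converting to relative power and adding: 10^(56.8/10) + 10^(71.7/10) + 10^(87.9/10) + 10^(80.5/10) + 10^(94.4/10) = 3.498e+09.
Combined level = 10 log₁₀(3.498e+09) = 95.4 dB.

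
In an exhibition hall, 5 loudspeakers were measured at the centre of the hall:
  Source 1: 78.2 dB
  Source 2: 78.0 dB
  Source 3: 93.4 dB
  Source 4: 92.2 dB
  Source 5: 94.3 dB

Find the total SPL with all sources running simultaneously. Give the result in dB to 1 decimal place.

Converting to relative power and adding: 10^(78.2/10) + 10^(78.0/10) + 10^(93.4/10) + 10^(92.2/10) + 10^(94.3/10) = 6.668e+09.
Combined level = 10 log₁₀(6.668e+09) = 98.2 dB.

98.2 dB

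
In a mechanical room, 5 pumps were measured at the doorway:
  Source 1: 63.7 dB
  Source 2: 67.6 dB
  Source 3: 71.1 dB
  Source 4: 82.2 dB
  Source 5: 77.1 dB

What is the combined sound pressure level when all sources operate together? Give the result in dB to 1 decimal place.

Converting to relative power and adding: 10^(63.7/10) + 10^(67.6/10) + 10^(71.1/10) + 10^(82.2/10) + 10^(77.1/10) = 2.382e+08.
Back to dB: 10·log₁₀ Σ = 83.8 dB.

83.8 dB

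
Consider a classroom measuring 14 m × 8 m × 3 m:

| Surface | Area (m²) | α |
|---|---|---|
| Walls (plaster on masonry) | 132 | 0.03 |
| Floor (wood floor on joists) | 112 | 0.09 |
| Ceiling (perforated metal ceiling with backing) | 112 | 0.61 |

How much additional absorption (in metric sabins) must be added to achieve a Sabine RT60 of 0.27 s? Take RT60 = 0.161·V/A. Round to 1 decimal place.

Summing Sᵢαᵢ: 3.960 + 10.080 + 68.320 → A₁ = 82.360 sabins.
For T = 0.27 s, need A₂ = 0.161·V/T = 0.161·336/0.27 = 200.356 sabins.
Additional absorption ΔA = 200.356 − 82.360 = 118.0 sabins.

118.0 sabins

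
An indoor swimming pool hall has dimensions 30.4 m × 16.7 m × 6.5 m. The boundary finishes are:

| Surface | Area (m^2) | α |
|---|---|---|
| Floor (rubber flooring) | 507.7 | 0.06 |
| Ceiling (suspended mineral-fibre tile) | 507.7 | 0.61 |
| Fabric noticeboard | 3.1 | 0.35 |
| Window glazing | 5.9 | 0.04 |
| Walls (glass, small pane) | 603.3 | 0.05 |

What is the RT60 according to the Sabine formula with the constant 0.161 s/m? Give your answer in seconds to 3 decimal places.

1.430 s

A = Σ Sᵢαᵢ = 507.7·0.06 + 507.7·0.61 + 3.1·0.35 + 5.9·0.04 + 603.3·0.05 = 371.645 sabins.
V = 30.4·16.7·6.5 = 3299.92 m³.
T = 0.161 V/A = 0.161·3299.92/371.645 = 1.430 s.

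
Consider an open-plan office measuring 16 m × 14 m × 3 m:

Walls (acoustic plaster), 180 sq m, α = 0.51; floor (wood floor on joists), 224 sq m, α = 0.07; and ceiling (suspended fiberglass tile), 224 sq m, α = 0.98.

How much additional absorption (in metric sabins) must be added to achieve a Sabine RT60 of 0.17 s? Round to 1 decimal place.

Summing Sᵢαᵢ: 91.800 + 15.680 + 219.520 → A₁ = 327.000 sabins.
For T = 0.17 s, need A₂ = 0.161·V/T = 0.161·672/0.17 = 636.424 sabins.
Shortfall: 636.424 − 327.000 = 309.4 sabins.

309.4 sabins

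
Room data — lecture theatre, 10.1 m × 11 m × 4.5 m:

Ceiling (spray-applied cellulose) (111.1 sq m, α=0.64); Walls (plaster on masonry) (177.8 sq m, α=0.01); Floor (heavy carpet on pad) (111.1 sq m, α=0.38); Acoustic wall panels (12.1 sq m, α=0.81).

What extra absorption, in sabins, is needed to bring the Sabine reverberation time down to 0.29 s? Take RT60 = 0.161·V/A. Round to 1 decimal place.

152.7 sabins

Equivalent absorption area: A₁ = 111.1·0.64 + 177.8·0.01 + 111.1·0.38 + 12.1·0.81 = 124.901 sq m.
V = 499.95 m³. Required absorption A₂ = 0.161 × 499.95 / 0.29 = 277.558 sabins.
Shortfall: 277.558 − 124.901 = 152.7 sabins.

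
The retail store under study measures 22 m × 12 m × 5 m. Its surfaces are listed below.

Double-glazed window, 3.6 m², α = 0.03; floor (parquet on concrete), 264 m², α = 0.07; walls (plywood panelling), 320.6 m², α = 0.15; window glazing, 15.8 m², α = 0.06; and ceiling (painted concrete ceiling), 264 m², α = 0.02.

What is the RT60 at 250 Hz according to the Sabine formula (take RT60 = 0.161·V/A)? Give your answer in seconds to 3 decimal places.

2.915 sec

Equivalent absorption area: A = 3.6·0.03 + 264·0.07 + 320.6·0.15 + 15.8·0.06 + 264·0.02 = 72.906 m².
Room volume: 1320 m³.
Sabine: RT60 = 0.161 × 1320 / 72.906 = 2.915 s.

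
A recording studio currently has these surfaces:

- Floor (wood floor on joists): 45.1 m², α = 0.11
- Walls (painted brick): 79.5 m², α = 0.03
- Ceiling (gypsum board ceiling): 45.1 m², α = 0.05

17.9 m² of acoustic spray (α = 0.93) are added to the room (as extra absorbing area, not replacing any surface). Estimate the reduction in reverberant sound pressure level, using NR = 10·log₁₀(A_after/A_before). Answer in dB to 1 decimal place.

Summing Sᵢαᵢ: 4.961 + 2.385 + 2.255 → A_before = 9.601 sabins.
Treatment contributes 17.9·0.93 = 16.647 sabins.
New total A_after = 26.248 sabins.
NR = 10·log₁₀(26.248/9.601) = 4.4 dB.

4.4 dB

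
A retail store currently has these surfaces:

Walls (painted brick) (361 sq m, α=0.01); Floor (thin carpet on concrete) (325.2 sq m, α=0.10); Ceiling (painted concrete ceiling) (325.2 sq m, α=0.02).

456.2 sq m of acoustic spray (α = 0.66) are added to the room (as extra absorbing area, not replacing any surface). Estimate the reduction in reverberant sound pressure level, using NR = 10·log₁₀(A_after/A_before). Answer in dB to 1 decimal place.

9.1 dB

Summing Sᵢαᵢ: 3.610 + 32.520 + 6.504 → A_before = 42.634 sabins.
Treatment contributes 456.2·0.66 = 301.092 sabins.
A_after = 42.634 + 301.092 = 343.726 sabins.
Reduction = 10 log₁₀(A_after/A_before) = 10 log₁₀(8.0623) = 9.1 dB.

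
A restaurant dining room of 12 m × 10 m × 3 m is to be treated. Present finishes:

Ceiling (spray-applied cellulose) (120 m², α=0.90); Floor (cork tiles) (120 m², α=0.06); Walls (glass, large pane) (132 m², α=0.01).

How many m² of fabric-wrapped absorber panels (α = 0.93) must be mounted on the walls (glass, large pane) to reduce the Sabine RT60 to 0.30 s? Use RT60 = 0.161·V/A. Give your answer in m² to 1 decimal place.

Summing Sᵢαᵢ: 108.000 + 7.200 + 1.320 → A₁ = 116.520 sabins.
Required A₂ = 0.161·360/0.30 = 193.200 sabins.
ΔA needed = 193.200 − 116.520 = 76.680 sabins.
Net gain per m²: Δα = 0.93 − 0.01 = 0.92.
Area = ΔA/Δα = 76.680/0.92 = 83.3 m².

83.3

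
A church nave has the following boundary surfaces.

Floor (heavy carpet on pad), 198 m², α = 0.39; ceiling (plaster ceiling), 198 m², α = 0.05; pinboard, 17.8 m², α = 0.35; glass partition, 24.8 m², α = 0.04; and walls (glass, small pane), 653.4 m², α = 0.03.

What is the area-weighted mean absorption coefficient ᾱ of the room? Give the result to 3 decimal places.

S = Σ Sᵢ = 198 + 198 + 17.8 + 24.8 + 653.4 = 1092.0 m².
A = 198×0.39 + 198×0.05 + 17.8×0.35 + 24.8×0.04 + 653.4×0.03 = 113.944 sabins.
ᾱ = 113.944 / 1092.0 = 0.104.

0.104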